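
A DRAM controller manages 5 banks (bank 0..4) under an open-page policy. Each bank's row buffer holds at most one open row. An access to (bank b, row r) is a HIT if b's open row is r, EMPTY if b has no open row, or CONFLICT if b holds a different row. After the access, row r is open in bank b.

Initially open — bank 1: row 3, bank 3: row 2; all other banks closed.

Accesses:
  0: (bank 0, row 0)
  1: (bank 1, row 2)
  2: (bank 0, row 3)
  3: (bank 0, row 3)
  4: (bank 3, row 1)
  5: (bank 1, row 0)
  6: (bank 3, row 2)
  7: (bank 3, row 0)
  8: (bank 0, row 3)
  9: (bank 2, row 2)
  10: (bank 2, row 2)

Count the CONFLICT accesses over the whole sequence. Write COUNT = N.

COUNT = 6

step 0: bank0 None->0 [EMPTY]
step 1: bank1 3->2 [CONFLICT]
step 2: bank0 0->3 [CONFLICT]
step 3: bank0 3->3 [HIT]
step 4: bank3 2->1 [CONFLICT]
step 5: bank1 2->0 [CONFLICT]
step 6: bank3 1->2 [CONFLICT]
step 7: bank3 2->0 [CONFLICT]
step 8: bank0 3->3 [HIT]
step 9: bank2 None->2 [EMPTY]
step 10: bank2 2->2 [HIT]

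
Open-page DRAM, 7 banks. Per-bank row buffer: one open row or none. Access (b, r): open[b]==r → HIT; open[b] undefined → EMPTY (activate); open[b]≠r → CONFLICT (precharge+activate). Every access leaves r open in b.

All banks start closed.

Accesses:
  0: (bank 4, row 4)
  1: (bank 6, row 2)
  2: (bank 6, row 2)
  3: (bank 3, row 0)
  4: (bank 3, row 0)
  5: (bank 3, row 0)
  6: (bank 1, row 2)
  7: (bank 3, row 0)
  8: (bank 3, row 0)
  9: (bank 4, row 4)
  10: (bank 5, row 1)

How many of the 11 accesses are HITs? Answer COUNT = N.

  [0] b4 r4: no row ⇒ E
  [1] b6 r2: no row ⇒ E
  [2] b6 r2: had r2 ⇒ H
  [3] b3 r0: no row ⇒ E
  [4] b3 r0: had r0 ⇒ H
  [5] b3 r0: had r0 ⇒ H
  [6] b1 r2: no row ⇒ E
  [7] b3 r0: had r0 ⇒ H
  [8] b3 r0: had r0 ⇒ H
  [9] b4 r4: had r4 ⇒ H
  [10] b5 r1: no row ⇒ E

COUNT = 6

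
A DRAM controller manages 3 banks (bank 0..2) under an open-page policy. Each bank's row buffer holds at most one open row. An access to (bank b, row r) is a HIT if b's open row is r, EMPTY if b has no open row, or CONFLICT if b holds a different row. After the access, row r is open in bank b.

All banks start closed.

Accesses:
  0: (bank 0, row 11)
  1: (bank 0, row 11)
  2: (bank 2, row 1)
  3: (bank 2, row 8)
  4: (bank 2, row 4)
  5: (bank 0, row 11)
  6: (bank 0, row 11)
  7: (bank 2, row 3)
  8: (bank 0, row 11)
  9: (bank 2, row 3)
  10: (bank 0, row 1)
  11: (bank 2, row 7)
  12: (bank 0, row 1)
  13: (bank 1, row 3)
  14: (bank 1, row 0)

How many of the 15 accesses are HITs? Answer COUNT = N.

COUNT = 6

  [0] b0 r11: no row ⇒ E
  [1] b0 r11: had r11 ⇒ H
  [2] b2 r1: no row ⇒ E
  [3] b2 r8: had r1 ⇒ C
  [4] b2 r4: had r8 ⇒ C
  [5] b0 r11: had r11 ⇒ H
  [6] b0 r11: had r11 ⇒ H
  [7] b2 r3: had r4 ⇒ C
  [8] b0 r11: had r11 ⇒ H
  [9] b2 r3: had r3 ⇒ H
  [10] b0 r1: had r11 ⇒ C
  [11] b2 r7: had r3 ⇒ C
  [12] b0 r1: had r1 ⇒ H
  [13] b1 r3: no row ⇒ E
  [14] b1 r0: had r3 ⇒ C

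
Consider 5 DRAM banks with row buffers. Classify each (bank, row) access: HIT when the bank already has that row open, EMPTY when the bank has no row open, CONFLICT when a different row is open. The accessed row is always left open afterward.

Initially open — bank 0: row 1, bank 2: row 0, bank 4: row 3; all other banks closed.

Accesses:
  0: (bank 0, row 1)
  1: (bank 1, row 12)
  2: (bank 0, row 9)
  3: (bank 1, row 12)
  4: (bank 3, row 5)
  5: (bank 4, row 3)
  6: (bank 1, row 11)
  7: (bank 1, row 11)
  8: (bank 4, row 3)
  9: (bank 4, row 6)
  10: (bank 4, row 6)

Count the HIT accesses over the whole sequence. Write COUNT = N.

0: bank 0 row 1 — prev 1 → HIT
1: bank 1 row 12 — prev None → EMPTY
2: bank 0 row 9 — prev 1 → CONFLICT
3: bank 1 row 12 — prev 12 → HIT
4: bank 3 row 5 — prev None → EMPTY
5: bank 4 row 3 — prev 3 → HIT
6: bank 1 row 11 — prev 12 → CONFLICT
7: bank 1 row 11 — prev 11 → HIT
8: bank 4 row 3 — prev 3 → HIT
9: bank 4 row 6 — prev 3 → CONFLICT
10: bank 4 row 6 — prev 6 → HIT

COUNT = 6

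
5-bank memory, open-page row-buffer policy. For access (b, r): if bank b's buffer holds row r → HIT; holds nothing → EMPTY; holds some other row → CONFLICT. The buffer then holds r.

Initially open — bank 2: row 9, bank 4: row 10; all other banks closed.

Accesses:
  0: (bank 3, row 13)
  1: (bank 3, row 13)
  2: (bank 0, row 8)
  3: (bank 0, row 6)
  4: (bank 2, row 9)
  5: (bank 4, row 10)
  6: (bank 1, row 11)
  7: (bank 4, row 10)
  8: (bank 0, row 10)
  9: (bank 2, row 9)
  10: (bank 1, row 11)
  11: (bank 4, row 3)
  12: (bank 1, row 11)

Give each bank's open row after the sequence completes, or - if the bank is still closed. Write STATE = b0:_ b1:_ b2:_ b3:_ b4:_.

STATE = b0:10 b1:11 b2:9 b3:13 b4:3

  [0] b3 r13: no row ⇒ E
  [1] b3 r13: had r13 ⇒ H
  [2] b0 r8: no row ⇒ E
  [3] b0 r6: had r8 ⇒ C
  [4] b2 r9: had r9 ⇒ H
  [5] b4 r10: had r10 ⇒ H
  [6] b1 r11: no row ⇒ E
  [7] b4 r10: had r10 ⇒ H
  [8] b0 r10: had r6 ⇒ C
  [9] b2 r9: had r9 ⇒ H
  [10] b1 r11: had r11 ⇒ H
  [11] b4 r3: had r10 ⇒ C
  [12] b1 r11: had r11 ⇒ H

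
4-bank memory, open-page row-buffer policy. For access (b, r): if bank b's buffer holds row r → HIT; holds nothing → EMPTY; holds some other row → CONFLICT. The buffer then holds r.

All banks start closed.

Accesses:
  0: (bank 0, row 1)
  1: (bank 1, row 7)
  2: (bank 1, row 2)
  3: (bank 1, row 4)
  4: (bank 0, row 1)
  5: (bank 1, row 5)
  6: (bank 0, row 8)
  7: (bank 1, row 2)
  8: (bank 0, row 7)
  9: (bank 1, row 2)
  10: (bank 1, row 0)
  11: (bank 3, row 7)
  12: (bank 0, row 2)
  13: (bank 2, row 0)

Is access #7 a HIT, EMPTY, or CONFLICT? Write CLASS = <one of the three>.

#0 (0,1) E
#1 (1,7) E
#2 (1,2) C  (was 7)
#3 (1,4) C  (was 2)
#4 (0,1) H  (was 1)
#5 (1,5) C  (was 4)
#6 (0,8) C  (was 1)
#7 (1,2) C  (was 5)
#8 (0,7) C  (was 8)
#9 (1,2) H  (was 2)
#10 (1,0) C  (was 2)
#11 (3,7) E
#12 (0,2) C  (was 7)
#13 (2,0) E

CLASS = CONFLICT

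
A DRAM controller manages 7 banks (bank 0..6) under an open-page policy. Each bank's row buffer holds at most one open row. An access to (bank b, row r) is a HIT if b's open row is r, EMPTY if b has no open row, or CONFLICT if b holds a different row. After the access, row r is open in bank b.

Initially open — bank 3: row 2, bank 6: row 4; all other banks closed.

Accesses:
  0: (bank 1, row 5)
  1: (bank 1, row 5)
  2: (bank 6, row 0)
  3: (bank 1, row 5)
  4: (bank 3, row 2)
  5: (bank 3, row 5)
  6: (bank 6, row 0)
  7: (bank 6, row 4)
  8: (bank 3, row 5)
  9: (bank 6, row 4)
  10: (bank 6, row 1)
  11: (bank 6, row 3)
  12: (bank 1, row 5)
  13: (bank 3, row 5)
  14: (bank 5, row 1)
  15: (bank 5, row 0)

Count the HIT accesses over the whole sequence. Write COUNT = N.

  [0] b1 r5: no row ⇒ E
  [1] b1 r5: had r5 ⇒ H
  [2] b6 r0: had r4 ⇒ C
  [3] b1 r5: had r5 ⇒ H
  [4] b3 r2: had r2 ⇒ H
  [5] b3 r5: had r2 ⇒ C
  [6] b6 r0: had r0 ⇒ H
  [7] b6 r4: had r0 ⇒ C
  [8] b3 r5: had r5 ⇒ H
  [9] b6 r4: had r4 ⇒ H
  [10] b6 r1: had r4 ⇒ C
  [11] b6 r3: had r1 ⇒ C
  [12] b1 r5: had r5 ⇒ H
  [13] b3 r5: had r5 ⇒ H
  [14] b5 r1: no row ⇒ E
  [15] b5 r0: had r1 ⇒ C

COUNT = 8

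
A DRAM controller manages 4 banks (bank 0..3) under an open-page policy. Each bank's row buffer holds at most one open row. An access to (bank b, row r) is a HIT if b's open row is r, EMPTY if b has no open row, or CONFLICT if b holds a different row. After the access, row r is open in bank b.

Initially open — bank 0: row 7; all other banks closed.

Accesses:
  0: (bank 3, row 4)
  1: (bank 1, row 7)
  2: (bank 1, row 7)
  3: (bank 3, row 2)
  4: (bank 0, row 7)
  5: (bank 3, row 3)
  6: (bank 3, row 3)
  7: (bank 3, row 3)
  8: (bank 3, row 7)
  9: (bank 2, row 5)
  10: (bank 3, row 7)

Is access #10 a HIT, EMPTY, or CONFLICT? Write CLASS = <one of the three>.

CLASS = HIT

#0 (3,4) E
#1 (1,7) E
#2 (1,7) H  (was 7)
#3 (3,2) C  (was 4)
#4 (0,7) H  (was 7)
#5 (3,3) C  (was 2)
#6 (3,3) H  (was 3)
#7 (3,3) H  (was 3)
#8 (3,7) C  (was 3)
#9 (2,5) E
#10 (3,7) H  (was 7)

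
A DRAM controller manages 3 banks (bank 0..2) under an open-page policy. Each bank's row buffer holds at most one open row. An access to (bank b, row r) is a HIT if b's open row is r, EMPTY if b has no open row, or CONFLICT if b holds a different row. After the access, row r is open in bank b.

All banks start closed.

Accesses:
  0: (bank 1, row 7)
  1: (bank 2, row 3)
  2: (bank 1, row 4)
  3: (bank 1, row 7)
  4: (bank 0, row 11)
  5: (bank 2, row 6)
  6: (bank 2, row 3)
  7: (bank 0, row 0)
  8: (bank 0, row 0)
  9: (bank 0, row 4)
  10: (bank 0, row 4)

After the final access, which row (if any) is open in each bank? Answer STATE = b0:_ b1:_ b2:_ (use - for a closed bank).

0: bank 1 row 7 — prev None → EMPTY
1: bank 2 row 3 — prev None → EMPTY
2: bank 1 row 4 — prev 7 → CONFLICT
3: bank 1 row 7 — prev 4 → CONFLICT
4: bank 0 row 11 — prev None → EMPTY
5: bank 2 row 6 — prev 3 → CONFLICT
6: bank 2 row 3 — prev 6 → CONFLICT
7: bank 0 row 0 — prev 11 → CONFLICT
8: bank 0 row 0 — prev 0 → HIT
9: bank 0 row 4 — prev 0 → CONFLICT
10: bank 0 row 4 — prev 4 → HIT

STATE = b0:4 b1:7 b2:3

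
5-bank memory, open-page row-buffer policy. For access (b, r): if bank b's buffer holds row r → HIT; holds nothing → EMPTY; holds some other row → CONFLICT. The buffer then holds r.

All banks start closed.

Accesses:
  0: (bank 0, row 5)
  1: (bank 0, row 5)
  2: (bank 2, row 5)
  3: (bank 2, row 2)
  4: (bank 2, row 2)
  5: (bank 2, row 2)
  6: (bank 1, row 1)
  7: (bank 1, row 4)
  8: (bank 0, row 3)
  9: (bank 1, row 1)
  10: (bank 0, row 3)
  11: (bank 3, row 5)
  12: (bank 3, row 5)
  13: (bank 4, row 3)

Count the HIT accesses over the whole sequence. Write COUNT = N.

#0 (0,5) E
#1 (0,5) H  (was 5)
#2 (2,5) E
#3 (2,2) C  (was 5)
#4 (2,2) H  (was 2)
#5 (2,2) H  (was 2)
#6 (1,1) E
#7 (1,4) C  (was 1)
#8 (0,3) C  (was 5)
#9 (1,1) C  (was 4)
#10 (0,3) H  (was 3)
#11 (3,5) E
#12 (3,5) H  (was 5)
#13 (4,3) E

COUNT = 5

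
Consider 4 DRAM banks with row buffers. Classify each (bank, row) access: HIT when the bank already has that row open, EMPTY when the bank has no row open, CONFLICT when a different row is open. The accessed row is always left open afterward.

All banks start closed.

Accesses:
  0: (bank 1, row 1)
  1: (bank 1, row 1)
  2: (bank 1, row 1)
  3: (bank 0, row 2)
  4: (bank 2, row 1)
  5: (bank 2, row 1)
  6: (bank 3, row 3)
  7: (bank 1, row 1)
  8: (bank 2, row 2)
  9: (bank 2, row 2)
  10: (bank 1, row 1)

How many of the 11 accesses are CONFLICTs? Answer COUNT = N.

COUNT = 1

  [0] b1 r1: no row ⇒ E
  [1] b1 r1: had r1 ⇒ H
  [2] b1 r1: had r1 ⇒ H
  [3] b0 r2: no row ⇒ E
  [4] b2 r1: no row ⇒ E
  [5] b2 r1: had r1 ⇒ H
  [6] b3 r3: no row ⇒ E
  [7] b1 r1: had r1 ⇒ H
  [8] b2 r2: had r1 ⇒ C
  [9] b2 r2: had r2 ⇒ H
  [10] b1 r1: had r1 ⇒ H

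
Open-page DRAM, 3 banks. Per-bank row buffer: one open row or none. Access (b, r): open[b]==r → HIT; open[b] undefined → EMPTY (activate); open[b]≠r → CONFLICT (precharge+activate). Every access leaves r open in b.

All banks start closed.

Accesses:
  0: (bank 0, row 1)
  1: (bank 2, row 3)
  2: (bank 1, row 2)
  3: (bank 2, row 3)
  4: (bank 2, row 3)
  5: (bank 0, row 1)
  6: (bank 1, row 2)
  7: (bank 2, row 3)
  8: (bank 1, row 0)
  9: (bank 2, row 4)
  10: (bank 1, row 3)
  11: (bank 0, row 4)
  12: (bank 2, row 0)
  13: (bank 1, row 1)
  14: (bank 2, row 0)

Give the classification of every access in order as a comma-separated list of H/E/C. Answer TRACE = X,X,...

TRACE = E,E,E,H,H,H,H,H,C,C,C,C,C,C,H

0: bank 0 row 1 — prev None → EMPTY
1: bank 2 row 3 — prev None → EMPTY
2: bank 1 row 2 — prev None → EMPTY
3: bank 2 row 3 — prev 3 → HIT
4: bank 2 row 3 — prev 3 → HIT
5: bank 0 row 1 — prev 1 → HIT
6: bank 1 row 2 — prev 2 → HIT
7: bank 2 row 3 — prev 3 → HIT
8: bank 1 row 0 — prev 2 → CONFLICT
9: bank 2 row 4 — prev 3 → CONFLICT
10: bank 1 row 3 — prev 0 → CONFLICT
11: bank 0 row 4 — prev 1 → CONFLICT
12: bank 2 row 0 — prev 4 → CONFLICT
13: bank 1 row 1 — prev 3 → CONFLICT
14: bank 2 row 0 — prev 0 → HIT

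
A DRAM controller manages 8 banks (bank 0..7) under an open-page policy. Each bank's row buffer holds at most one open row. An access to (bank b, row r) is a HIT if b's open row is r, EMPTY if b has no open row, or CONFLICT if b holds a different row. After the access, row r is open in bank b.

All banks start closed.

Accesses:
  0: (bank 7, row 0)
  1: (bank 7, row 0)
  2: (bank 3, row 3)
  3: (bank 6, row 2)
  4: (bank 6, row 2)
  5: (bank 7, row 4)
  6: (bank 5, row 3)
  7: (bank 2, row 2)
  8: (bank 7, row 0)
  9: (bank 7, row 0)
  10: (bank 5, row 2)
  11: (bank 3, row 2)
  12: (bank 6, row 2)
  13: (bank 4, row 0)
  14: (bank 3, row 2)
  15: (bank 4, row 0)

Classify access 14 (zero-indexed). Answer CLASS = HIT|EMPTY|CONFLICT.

CLASS = HIT

0: bank 7 row 0 — prev None → EMPTY
1: bank 7 row 0 — prev 0 → HIT
2: bank 3 row 3 — prev None → EMPTY
3: bank 6 row 2 — prev None → EMPTY
4: bank 6 row 2 — prev 2 → HIT
5: bank 7 row 4 — prev 0 → CONFLICT
6: bank 5 row 3 — prev None → EMPTY
7: bank 2 row 2 — prev None → EMPTY
8: bank 7 row 0 — prev 4 → CONFLICT
9: bank 7 row 0 — prev 0 → HIT
10: bank 5 row 2 — prev 3 → CONFLICT
11: bank 3 row 2 — prev 3 → CONFLICT
12: bank 6 row 2 — prev 2 → HIT
13: bank 4 row 0 — prev None → EMPTY
14: bank 3 row 2 — prev 2 → HIT
15: bank 4 row 0 — prev 0 → HIT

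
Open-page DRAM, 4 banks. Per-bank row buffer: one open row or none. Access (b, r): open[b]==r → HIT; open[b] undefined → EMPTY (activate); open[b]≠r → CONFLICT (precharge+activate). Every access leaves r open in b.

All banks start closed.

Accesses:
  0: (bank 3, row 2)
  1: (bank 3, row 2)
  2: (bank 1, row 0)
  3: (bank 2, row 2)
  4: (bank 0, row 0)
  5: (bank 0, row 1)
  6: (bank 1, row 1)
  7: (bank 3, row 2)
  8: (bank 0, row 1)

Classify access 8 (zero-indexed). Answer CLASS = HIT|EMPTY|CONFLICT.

step 0: bank3 None->2 [EMPTY]
step 1: bank3 2->2 [HIT]
step 2: bank1 None->0 [EMPTY]
step 3: bank2 None->2 [EMPTY]
step 4: bank0 None->0 [EMPTY]
step 5: bank0 0->1 [CONFLICT]
step 6: bank1 0->1 [CONFLICT]
step 7: bank3 2->2 [HIT]
step 8: bank0 1->1 [HIT]

CLASS = HIT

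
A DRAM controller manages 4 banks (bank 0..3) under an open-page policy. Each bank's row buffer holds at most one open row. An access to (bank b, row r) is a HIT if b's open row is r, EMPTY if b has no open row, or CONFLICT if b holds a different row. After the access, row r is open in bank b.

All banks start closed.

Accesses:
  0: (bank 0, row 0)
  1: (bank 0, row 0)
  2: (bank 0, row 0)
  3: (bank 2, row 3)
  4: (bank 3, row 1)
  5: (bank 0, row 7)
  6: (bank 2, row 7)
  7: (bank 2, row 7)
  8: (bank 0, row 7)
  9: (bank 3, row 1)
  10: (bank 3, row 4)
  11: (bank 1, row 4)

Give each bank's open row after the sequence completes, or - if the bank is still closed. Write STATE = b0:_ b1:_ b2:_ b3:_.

  [0] b0 r0: no row ⇒ E
  [1] b0 r0: had r0 ⇒ H
  [2] b0 r0: had r0 ⇒ H
  [3] b2 r3: no row ⇒ E
  [4] b3 r1: no row ⇒ E
  [5] b0 r7: had r0 ⇒ C
  [6] b2 r7: had r3 ⇒ C
  [7] b2 r7: had r7 ⇒ H
  [8] b0 r7: had r7 ⇒ H
  [9] b3 r1: had r1 ⇒ H
  [10] b3 r4: had r1 ⇒ C
  [11] b1 r4: no row ⇒ E

STATE = b0:7 b1:4 b2:7 b3:4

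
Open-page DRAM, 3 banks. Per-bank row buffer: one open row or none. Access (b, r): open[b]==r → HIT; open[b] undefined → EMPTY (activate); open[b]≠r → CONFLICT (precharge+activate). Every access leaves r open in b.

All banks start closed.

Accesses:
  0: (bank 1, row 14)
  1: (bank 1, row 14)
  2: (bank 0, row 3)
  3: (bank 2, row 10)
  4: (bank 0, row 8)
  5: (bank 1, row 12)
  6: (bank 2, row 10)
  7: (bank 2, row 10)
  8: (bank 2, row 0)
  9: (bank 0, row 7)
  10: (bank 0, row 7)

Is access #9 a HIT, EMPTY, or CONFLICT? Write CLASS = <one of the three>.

CLASS = CONFLICT

  [0] b1 r14: no row ⇒ E
  [1] b1 r14: had r14 ⇒ H
  [2] b0 r3: no row ⇒ E
  [3] b2 r10: no row ⇒ E
  [4] b0 r8: had r3 ⇒ C
  [5] b1 r12: had r14 ⇒ C
  [6] b2 r10: had r10 ⇒ H
  [7] b2 r10: had r10 ⇒ H
  [8] b2 r0: had r10 ⇒ C
  [9] b0 r7: had r8 ⇒ C
  [10] b0 r7: had r7 ⇒ H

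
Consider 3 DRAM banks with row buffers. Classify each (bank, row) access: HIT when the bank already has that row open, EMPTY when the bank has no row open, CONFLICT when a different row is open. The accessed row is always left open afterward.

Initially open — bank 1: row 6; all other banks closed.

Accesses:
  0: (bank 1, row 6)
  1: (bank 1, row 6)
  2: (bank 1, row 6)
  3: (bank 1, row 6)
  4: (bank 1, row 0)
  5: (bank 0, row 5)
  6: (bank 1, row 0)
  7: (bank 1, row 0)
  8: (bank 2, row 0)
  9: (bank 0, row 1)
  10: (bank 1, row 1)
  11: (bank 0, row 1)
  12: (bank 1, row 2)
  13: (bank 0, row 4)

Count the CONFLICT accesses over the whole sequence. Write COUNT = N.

COUNT = 5

0: bank 1 row 6 — prev 6 → HIT
1: bank 1 row 6 — prev 6 → HIT
2: bank 1 row 6 — prev 6 → HIT
3: bank 1 row 6 — prev 6 → HIT
4: bank 1 row 0 — prev 6 → CONFLICT
5: bank 0 row 5 — prev None → EMPTY
6: bank 1 row 0 — prev 0 → HIT
7: bank 1 row 0 — prev 0 → HIT
8: bank 2 row 0 — prev None → EMPTY
9: bank 0 row 1 — prev 5 → CONFLICT
10: bank 1 row 1 — prev 0 → CONFLICT
11: bank 0 row 1 — prev 1 → HIT
12: bank 1 row 2 — prev 1 → CONFLICT
13: bank 0 row 4 — prev 1 → CONFLICT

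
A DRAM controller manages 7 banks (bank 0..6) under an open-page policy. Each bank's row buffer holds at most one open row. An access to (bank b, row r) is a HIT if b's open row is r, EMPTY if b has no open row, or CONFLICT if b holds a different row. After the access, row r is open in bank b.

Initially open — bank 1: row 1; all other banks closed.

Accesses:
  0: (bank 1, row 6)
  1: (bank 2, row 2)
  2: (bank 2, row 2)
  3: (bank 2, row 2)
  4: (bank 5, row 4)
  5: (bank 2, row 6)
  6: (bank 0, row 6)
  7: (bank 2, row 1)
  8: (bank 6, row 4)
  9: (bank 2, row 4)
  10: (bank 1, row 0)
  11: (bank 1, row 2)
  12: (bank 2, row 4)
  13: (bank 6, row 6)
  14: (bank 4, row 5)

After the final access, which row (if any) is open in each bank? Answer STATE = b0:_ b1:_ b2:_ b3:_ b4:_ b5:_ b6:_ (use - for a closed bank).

#0 (1,6) C  (was 1)
#1 (2,2) E
#2 (2,2) H  (was 2)
#3 (2,2) H  (was 2)
#4 (5,4) E
#5 (2,6) C  (was 2)
#6 (0,6) E
#7 (2,1) C  (was 6)
#8 (6,4) E
#9 (2,4) C  (was 1)
#10 (1,0) C  (was 6)
#11 (1,2) C  (was 0)
#12 (2,4) H  (was 4)
#13 (6,6) C  (was 4)
#14 (4,5) E

STATE = b0:6 b1:2 b2:4 b3:- b4:5 b5:4 b6:6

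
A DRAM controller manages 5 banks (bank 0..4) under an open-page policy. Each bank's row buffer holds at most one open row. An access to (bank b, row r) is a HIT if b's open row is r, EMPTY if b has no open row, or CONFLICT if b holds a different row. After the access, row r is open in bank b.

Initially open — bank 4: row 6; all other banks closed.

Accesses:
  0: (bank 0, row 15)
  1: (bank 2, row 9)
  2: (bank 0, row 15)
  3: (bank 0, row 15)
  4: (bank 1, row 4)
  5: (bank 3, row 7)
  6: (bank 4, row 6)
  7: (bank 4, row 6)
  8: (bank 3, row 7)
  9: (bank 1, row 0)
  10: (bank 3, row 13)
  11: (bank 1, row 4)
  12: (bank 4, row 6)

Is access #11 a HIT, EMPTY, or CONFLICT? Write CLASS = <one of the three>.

#0 (0,15) E
#1 (2,9) E
#2 (0,15) H  (was 15)
#3 (0,15) H  (was 15)
#4 (1,4) E
#5 (3,7) E
#6 (4,6) H  (was 6)
#7 (4,6) H  (was 6)
#8 (3,7) H  (was 7)
#9 (1,0) C  (was 4)
#10 (3,13) C  (was 7)
#11 (1,4) C  (was 0)
#12 (4,6) H  (was 6)

CLASS = CONFLICT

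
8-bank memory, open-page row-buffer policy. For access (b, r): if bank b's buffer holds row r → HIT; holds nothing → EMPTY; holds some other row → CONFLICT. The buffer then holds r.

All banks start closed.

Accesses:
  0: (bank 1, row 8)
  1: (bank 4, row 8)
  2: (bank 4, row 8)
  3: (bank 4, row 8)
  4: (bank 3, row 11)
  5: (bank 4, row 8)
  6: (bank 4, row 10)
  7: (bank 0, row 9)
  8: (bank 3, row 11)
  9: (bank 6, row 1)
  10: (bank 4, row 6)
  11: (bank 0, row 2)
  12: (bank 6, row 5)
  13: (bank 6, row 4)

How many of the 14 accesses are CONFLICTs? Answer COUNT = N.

COUNT = 5

step 0: bank1 None->8 [EMPTY]
step 1: bank4 None->8 [EMPTY]
step 2: bank4 8->8 [HIT]
step 3: bank4 8->8 [HIT]
step 4: bank3 None->11 [EMPTY]
step 5: bank4 8->8 [HIT]
step 6: bank4 8->10 [CONFLICT]
step 7: bank0 None->9 [EMPTY]
step 8: bank3 11->11 [HIT]
step 9: bank6 None->1 [EMPTY]
step 10: bank4 10->6 [CONFLICT]
step 11: bank0 9->2 [CONFLICT]
step 12: bank6 1->5 [CONFLICT]
step 13: bank6 5->4 [CONFLICT]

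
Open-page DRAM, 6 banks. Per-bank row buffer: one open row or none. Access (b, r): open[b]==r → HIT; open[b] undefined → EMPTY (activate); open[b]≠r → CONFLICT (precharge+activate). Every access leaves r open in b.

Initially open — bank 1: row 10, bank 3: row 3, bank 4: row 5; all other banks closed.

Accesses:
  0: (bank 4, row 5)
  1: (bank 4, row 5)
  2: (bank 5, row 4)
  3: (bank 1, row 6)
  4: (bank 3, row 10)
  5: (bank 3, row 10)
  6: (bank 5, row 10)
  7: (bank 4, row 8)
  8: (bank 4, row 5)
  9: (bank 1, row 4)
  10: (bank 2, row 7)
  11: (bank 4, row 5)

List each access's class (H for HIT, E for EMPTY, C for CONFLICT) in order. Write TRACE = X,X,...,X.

TRACE = H,H,E,C,C,H,C,C,C,C,E,H

  [0] b4 r5: had r5 ⇒ H
  [1] b4 r5: had r5 ⇒ H
  [2] b5 r4: no row ⇒ E
  [3] b1 r6: had r10 ⇒ C
  [4] b3 r10: had r3 ⇒ C
  [5] b3 r10: had r10 ⇒ H
  [6] b5 r10: had r4 ⇒ C
  [7] b4 r8: had r5 ⇒ C
  [8] b4 r5: had r8 ⇒ C
  [9] b1 r4: had r6 ⇒ C
  [10] b2 r7: no row ⇒ E
  [11] b4 r5: had r5 ⇒ H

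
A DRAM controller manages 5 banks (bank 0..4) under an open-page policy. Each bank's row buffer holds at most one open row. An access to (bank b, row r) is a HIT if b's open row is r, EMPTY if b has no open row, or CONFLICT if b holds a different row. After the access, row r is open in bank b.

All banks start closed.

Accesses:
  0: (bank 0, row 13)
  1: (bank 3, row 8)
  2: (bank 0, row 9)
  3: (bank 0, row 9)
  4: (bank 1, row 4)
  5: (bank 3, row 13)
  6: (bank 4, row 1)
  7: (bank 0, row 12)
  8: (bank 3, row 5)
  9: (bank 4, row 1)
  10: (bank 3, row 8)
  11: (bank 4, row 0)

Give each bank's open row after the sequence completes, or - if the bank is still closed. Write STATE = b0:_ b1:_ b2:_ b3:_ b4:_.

#0 (0,13) E
#1 (3,8) E
#2 (0,9) C  (was 13)
#3 (0,9) H  (was 9)
#4 (1,4) E
#5 (3,13) C  (was 8)
#6 (4,1) E
#7 (0,12) C  (was 9)
#8 (3,5) C  (was 13)
#9 (4,1) H  (was 1)
#10 (3,8) C  (was 5)
#11 (4,0) C  (was 1)

STATE = b0:12 b1:4 b2:- b3:8 b4:0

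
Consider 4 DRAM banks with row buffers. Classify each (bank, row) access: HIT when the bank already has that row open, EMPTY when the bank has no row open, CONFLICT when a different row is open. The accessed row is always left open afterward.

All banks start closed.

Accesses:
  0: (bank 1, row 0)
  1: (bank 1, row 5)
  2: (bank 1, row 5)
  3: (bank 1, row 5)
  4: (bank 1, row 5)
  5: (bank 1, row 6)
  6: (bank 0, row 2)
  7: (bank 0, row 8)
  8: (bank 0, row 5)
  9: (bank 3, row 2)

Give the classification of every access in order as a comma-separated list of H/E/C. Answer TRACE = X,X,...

step 0: bank1 None->0 [EMPTY]
step 1: bank1 0->5 [CONFLICT]
step 2: bank1 5->5 [HIT]
step 3: bank1 5->5 [HIT]
step 4: bank1 5->5 [HIT]
step 5: bank1 5->6 [CONFLICT]
step 6: bank0 None->2 [EMPTY]
step 7: bank0 2->8 [CONFLICT]
step 8: bank0 8->5 [CONFLICT]
step 9: bank3 None->2 [EMPTY]

TRACE = E,C,H,H,H,C,E,C,C,E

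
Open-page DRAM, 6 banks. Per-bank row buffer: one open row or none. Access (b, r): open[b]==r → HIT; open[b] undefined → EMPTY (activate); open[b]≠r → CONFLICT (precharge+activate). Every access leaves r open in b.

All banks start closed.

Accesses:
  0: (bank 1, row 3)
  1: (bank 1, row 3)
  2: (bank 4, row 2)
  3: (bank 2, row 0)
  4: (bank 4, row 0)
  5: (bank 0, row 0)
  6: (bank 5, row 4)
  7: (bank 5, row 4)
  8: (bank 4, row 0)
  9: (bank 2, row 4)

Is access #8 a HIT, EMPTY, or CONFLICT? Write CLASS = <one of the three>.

CLASS = HIT

step 0: bank1 None->3 [EMPTY]
step 1: bank1 3->3 [HIT]
step 2: bank4 None->2 [EMPTY]
step 3: bank2 None->0 [EMPTY]
step 4: bank4 2->0 [CONFLICT]
step 5: bank0 None->0 [EMPTY]
step 6: bank5 None->4 [EMPTY]
step 7: bank5 4->4 [HIT]
step 8: bank4 0->0 [HIT]
step 9: bank2 0->4 [CONFLICT]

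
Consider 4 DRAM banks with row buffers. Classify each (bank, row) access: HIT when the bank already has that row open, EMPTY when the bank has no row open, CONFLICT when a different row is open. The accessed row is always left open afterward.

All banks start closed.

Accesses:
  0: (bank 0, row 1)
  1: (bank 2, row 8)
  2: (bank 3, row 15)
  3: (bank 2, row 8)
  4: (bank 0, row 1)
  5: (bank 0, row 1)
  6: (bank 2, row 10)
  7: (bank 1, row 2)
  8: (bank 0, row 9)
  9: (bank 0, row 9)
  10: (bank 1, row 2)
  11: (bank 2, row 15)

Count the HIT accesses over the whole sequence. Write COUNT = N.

step 0: bank0 None->1 [EMPTY]
step 1: bank2 None->8 [EMPTY]
step 2: bank3 None->15 [EMPTY]
step 3: bank2 8->8 [HIT]
step 4: bank0 1->1 [HIT]
step 5: bank0 1->1 [HIT]
step 6: bank2 8->10 [CONFLICT]
step 7: bank1 None->2 [EMPTY]
step 8: bank0 1->9 [CONFLICT]
step 9: bank0 9->9 [HIT]
step 10: bank1 2->2 [HIT]
step 11: bank2 10->15 [CONFLICT]

COUNT = 5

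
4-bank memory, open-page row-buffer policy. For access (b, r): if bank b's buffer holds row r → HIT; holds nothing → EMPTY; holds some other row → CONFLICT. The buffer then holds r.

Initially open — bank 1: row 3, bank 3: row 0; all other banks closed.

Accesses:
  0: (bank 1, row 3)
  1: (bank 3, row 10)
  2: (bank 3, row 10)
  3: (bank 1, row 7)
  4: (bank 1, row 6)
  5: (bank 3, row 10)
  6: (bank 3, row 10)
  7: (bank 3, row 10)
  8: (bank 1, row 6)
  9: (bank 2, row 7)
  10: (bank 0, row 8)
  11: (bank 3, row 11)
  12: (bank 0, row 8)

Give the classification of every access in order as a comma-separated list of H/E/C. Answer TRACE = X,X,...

TRACE = H,C,H,C,C,H,H,H,H,E,E,C,H

step 0: bank1 3->3 [HIT]
step 1: bank3 0->10 [CONFLICT]
step 2: bank3 10->10 [HIT]
step 3: bank1 3->7 [CONFLICT]
step 4: bank1 7->6 [CONFLICT]
step 5: bank3 10->10 [HIT]
step 6: bank3 10->10 [HIT]
step 7: bank3 10->10 [HIT]
step 8: bank1 6->6 [HIT]
step 9: bank2 None->7 [EMPTY]
step 10: bank0 None->8 [EMPTY]
step 11: bank3 10->11 [CONFLICT]
step 12: bank0 8->8 [HIT]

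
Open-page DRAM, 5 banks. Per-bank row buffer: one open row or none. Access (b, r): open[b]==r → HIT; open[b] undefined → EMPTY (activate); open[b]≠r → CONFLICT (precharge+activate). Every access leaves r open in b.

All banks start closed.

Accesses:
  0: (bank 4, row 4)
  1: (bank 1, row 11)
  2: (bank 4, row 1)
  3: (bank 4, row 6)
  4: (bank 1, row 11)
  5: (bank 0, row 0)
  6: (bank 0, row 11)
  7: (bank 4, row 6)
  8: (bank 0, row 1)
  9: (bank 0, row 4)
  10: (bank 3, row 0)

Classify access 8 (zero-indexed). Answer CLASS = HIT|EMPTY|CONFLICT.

0: bank 4 row 4 — prev None → EMPTY
1: bank 1 row 11 — prev None → EMPTY
2: bank 4 row 1 — prev 4 → CONFLICT
3: bank 4 row 6 — prev 1 → CONFLICT
4: bank 1 row 11 — prev 11 → HIT
5: bank 0 row 0 — prev None → EMPTY
6: bank 0 row 11 — prev 0 → CONFLICT
7: bank 4 row 6 — prev 6 → HIT
8: bank 0 row 1 — prev 11 → CONFLICT
9: bank 0 row 4 — prev 1 → CONFLICT
10: bank 3 row 0 — prev None → EMPTY

CLASS = CONFLICT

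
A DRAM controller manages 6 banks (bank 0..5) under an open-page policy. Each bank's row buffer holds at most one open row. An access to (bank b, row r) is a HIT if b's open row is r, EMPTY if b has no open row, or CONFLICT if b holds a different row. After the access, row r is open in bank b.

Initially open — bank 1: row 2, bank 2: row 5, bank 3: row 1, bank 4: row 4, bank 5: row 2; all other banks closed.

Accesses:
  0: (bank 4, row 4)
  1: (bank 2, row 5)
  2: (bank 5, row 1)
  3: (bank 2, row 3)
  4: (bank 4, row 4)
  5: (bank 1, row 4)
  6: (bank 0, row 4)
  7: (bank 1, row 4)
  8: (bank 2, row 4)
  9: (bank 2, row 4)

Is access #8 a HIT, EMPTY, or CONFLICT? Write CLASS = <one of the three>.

CLASS = CONFLICT

0: bank 4 row 4 — prev 4 → HIT
1: bank 2 row 5 — prev 5 → HIT
2: bank 5 row 1 — prev 2 → CONFLICT
3: bank 2 row 3 — prev 5 → CONFLICT
4: bank 4 row 4 — prev 4 → HIT
5: bank 1 row 4 — prev 2 → CONFLICT
6: bank 0 row 4 — prev None → EMPTY
7: bank 1 row 4 — prev 4 → HIT
8: bank 2 row 4 — prev 3 → CONFLICT
9: bank 2 row 4 — prev 4 → HIT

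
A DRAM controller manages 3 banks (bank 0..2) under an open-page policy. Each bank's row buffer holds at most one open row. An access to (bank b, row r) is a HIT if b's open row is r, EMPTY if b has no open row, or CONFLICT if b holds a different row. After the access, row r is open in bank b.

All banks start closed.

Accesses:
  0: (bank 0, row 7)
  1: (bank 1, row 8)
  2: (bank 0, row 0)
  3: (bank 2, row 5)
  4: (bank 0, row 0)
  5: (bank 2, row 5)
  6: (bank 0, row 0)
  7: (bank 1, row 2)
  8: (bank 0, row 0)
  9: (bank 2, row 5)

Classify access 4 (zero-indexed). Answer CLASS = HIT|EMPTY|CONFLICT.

CLASS = HIT

step 0: bank0 None->7 [EMPTY]
step 1: bank1 None->8 [EMPTY]
step 2: bank0 7->0 [CONFLICT]
step 3: bank2 None->5 [EMPTY]
step 4: bank0 0->0 [HIT]
step 5: bank2 5->5 [HIT]
step 6: bank0 0->0 [HIT]
step 7: bank1 8->2 [CONFLICT]
step 8: bank0 0->0 [HIT]
step 9: bank2 5->5 [HIT]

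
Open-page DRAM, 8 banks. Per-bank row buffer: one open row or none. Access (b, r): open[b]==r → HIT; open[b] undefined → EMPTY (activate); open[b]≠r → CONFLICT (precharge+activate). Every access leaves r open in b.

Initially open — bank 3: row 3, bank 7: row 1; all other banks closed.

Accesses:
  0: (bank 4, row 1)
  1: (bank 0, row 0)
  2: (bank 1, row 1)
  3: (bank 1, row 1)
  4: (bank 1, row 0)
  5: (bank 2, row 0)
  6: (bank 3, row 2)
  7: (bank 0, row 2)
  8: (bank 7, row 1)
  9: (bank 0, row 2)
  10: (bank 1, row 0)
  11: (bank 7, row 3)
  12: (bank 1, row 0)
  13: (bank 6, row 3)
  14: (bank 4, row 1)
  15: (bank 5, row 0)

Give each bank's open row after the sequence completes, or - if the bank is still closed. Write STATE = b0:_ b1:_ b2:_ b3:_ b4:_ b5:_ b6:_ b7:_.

#0 (4,1) E
#1 (0,0) E
#2 (1,1) E
#3 (1,1) H  (was 1)
#4 (1,0) C  (was 1)
#5 (2,0) E
#6 (3,2) C  (was 3)
#7 (0,2) C  (was 0)
#8 (7,1) H  (was 1)
#9 (0,2) H  (was 2)
#10 (1,0) H  (was 0)
#11 (7,3) C  (was 1)
#12 (1,0) H  (was 0)
#13 (6,3) E
#14 (4,1) H  (was 1)
#15 (5,0) E

STATE = b0:2 b1:0 b2:0 b3:2 b4:1 b5:0 b6:3 b7:3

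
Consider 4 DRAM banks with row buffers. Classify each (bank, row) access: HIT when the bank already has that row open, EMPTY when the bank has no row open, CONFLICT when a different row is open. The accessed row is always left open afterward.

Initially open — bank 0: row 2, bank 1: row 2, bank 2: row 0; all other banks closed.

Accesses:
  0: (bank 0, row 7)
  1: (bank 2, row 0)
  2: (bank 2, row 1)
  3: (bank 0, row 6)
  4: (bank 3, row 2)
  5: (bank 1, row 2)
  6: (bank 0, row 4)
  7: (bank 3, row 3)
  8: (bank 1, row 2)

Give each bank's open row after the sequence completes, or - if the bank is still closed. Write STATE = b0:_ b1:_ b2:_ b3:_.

  [0] b0 r7: had r2 ⇒ C
  [1] b2 r0: had r0 ⇒ H
  [2] b2 r1: had r0 ⇒ C
  [3] b0 r6: had r7 ⇒ C
  [4] b3 r2: no row ⇒ E
  [5] b1 r2: had r2 ⇒ H
  [6] b0 r4: had r6 ⇒ C
  [7] b3 r3: had r2 ⇒ C
  [8] b1 r2: had r2 ⇒ H

STATE = b0:4 b1:2 b2:1 b3:3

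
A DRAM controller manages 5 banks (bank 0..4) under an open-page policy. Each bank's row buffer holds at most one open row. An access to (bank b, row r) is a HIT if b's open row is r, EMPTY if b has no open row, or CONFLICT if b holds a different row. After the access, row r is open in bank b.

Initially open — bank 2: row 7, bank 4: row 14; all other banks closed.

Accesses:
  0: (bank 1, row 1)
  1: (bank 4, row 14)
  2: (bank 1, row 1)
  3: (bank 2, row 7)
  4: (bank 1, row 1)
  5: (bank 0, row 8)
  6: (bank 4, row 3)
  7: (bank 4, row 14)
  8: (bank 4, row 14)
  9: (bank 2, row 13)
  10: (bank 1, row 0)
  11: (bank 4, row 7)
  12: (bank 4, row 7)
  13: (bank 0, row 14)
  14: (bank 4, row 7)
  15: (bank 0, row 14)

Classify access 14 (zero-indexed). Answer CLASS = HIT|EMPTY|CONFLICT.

CLASS = HIT

step 0: bank1 None->1 [EMPTY]
step 1: bank4 14->14 [HIT]
step 2: bank1 1->1 [HIT]
step 3: bank2 7->7 [HIT]
step 4: bank1 1->1 [HIT]
step 5: bank0 None->8 [EMPTY]
step 6: bank4 14->3 [CONFLICT]
step 7: bank4 3->14 [CONFLICT]
step 8: bank4 14->14 [HIT]
step 9: bank2 7->13 [CONFLICT]
step 10: bank1 1->0 [CONFLICT]
step 11: bank4 14->7 [CONFLICT]
step 12: bank4 7->7 [HIT]
step 13: bank0 8->14 [CONFLICT]
step 14: bank4 7->7 [HIT]
step 15: bank0 14->14 [HIT]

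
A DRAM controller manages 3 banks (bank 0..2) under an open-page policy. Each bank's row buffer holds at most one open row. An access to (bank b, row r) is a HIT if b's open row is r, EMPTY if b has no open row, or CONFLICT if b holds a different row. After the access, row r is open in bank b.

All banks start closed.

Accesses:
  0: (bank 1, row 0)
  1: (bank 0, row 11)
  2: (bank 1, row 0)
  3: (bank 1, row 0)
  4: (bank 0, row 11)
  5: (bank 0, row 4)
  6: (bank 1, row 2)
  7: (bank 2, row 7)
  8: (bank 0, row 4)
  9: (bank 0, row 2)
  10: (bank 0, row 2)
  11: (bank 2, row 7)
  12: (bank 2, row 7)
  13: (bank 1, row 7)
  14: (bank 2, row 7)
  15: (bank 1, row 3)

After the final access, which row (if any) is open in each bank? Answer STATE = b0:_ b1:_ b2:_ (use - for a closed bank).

STATE = b0:2 b1:3 b2:7

step 0: bank1 None->0 [EMPTY]
step 1: bank0 None->11 [EMPTY]
step 2: bank1 0->0 [HIT]
step 3: bank1 0->0 [HIT]
step 4: bank0 11->11 [HIT]
step 5: bank0 11->4 [CONFLICT]
step 6: bank1 0->2 [CONFLICT]
step 7: bank2 None->7 [EMPTY]
step 8: bank0 4->4 [HIT]
step 9: bank0 4->2 [CONFLICT]
step 10: bank0 2->2 [HIT]
step 11: bank2 7->7 [HIT]
step 12: bank2 7->7 [HIT]
step 13: bank1 2->7 [CONFLICT]
step 14: bank2 7->7 [HIT]
step 15: bank1 7->3 [CONFLICT]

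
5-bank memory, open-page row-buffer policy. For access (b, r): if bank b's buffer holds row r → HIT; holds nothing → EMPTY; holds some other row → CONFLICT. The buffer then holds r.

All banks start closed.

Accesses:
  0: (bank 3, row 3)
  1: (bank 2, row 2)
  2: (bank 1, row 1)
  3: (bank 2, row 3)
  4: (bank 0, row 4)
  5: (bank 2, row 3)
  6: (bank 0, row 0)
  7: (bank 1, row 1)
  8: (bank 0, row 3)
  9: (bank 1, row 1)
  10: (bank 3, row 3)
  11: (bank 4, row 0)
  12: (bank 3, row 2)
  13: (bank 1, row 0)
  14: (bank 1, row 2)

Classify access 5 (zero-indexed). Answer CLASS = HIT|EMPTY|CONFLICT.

CLASS = HIT

#0 (3,3) E
#1 (2,2) E
#2 (1,1) E
#3 (2,3) C  (was 2)
#4 (0,4) E
#5 (2,3) H  (was 3)
#6 (0,0) C  (was 4)
#7 (1,1) H  (was 1)
#8 (0,3) C  (was 0)
#9 (1,1) H  (was 1)
#10 (3,3) H  (was 3)
#11 (4,0) E
#12 (3,2) C  (was 3)
#13 (1,0) C  (was 1)
#14 (1,2) C  (was 0)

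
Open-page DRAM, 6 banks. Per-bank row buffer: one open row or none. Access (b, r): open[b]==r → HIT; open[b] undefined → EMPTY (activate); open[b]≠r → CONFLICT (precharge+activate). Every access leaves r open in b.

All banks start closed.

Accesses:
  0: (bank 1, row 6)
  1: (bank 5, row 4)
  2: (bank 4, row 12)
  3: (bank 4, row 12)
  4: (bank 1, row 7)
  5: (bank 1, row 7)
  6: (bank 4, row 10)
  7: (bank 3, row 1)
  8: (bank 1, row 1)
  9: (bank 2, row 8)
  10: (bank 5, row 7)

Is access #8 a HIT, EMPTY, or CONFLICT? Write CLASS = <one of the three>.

CLASS = CONFLICT

step 0: bank1 None->6 [EMPTY]
step 1: bank5 None->4 [EMPTY]
step 2: bank4 None->12 [EMPTY]
step 3: bank4 12->12 [HIT]
step 4: bank1 6->7 [CONFLICT]
step 5: bank1 7->7 [HIT]
step 6: bank4 12->10 [CONFLICT]
step 7: bank3 None->1 [EMPTY]
step 8: bank1 7->1 [CONFLICT]
step 9: bank2 None->8 [EMPTY]
step 10: bank5 4->7 [CONFLICT]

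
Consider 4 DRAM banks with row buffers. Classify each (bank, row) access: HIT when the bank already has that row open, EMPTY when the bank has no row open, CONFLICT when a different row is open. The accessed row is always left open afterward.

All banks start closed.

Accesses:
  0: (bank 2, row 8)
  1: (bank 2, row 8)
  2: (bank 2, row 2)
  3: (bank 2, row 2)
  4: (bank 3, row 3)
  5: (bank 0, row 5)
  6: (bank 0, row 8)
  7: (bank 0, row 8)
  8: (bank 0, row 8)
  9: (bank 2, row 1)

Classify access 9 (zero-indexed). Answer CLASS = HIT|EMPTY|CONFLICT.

CLASS = CONFLICT

#0 (2,8) E
#1 (2,8) H  (was 8)
#2 (2,2) C  (was 8)
#3 (2,2) H  (was 2)
#4 (3,3) E
#5 (0,5) E
#6 (0,8) C  (was 5)
#7 (0,8) H  (was 8)
#8 (0,8) H  (was 8)
#9 (2,1) C  (was 2)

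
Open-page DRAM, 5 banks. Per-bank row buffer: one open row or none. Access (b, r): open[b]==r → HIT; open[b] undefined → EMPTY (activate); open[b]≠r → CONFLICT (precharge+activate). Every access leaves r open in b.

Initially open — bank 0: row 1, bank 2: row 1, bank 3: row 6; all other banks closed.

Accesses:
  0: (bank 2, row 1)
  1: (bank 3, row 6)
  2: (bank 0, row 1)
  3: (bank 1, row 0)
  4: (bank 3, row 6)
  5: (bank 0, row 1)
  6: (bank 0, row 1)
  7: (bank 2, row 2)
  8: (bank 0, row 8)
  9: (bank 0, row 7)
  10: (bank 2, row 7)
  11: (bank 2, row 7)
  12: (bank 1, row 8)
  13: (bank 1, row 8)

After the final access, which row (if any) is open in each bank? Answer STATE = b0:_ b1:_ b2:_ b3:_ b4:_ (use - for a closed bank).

  [0] b2 r1: had r1 ⇒ H
  [1] b3 r6: had r6 ⇒ H
  [2] b0 r1: had r1 ⇒ H
  [3] b1 r0: no row ⇒ E
  [4] b3 r6: had r6 ⇒ H
  [5] b0 r1: had r1 ⇒ H
  [6] b0 r1: had r1 ⇒ H
  [7] b2 r2: had r1 ⇒ C
  [8] b0 r8: had r1 ⇒ C
  [9] b0 r7: had r8 ⇒ C
  [10] b2 r7: had r2 ⇒ C
  [11] b2 r7: had r7 ⇒ H
  [12] b1 r8: had r0 ⇒ C
  [13] b1 r8: had r8 ⇒ H

STATE = b0:7 b1:8 b2:7 b3:6 b4:-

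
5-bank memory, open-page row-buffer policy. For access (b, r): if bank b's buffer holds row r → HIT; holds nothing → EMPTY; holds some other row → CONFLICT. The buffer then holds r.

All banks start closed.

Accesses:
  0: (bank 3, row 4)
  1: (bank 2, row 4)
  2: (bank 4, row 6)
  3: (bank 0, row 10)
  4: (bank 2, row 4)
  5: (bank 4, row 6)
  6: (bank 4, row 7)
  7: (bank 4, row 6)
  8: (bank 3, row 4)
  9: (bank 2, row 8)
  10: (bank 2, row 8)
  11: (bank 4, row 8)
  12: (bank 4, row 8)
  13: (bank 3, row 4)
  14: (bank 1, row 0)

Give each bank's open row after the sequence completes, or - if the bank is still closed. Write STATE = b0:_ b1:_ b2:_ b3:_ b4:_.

step 0: bank3 None->4 [EMPTY]
step 1: bank2 None->4 [EMPTY]
step 2: bank4 None->6 [EMPTY]
step 3: bank0 None->10 [EMPTY]
step 4: bank2 4->4 [HIT]
step 5: bank4 6->6 [HIT]
step 6: bank4 6->7 [CONFLICT]
step 7: bank4 7->6 [CONFLICT]
step 8: bank3 4->4 [HIT]
step 9: bank2 4->8 [CONFLICT]
step 10: bank2 8->8 [HIT]
step 11: bank4 6->8 [CONFLICT]
step 12: bank4 8->8 [HIT]
step 13: bank3 4->4 [HIT]
step 14: bank1 None->0 [EMPTY]

STATE = b0:10 b1:0 b2:8 b3:4 b4:8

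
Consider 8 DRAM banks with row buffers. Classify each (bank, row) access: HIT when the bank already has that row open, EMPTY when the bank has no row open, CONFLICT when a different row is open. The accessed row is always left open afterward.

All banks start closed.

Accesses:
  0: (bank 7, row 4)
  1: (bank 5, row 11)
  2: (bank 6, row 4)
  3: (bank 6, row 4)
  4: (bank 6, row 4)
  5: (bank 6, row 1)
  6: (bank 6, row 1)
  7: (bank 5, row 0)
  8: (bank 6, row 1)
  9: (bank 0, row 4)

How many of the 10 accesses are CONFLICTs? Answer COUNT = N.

0: bank 7 row 4 — prev None → EMPTY
1: bank 5 row 11 — prev None → EMPTY
2: bank 6 row 4 — prev None → EMPTY
3: bank 6 row 4 — prev 4 → HIT
4: bank 6 row 4 — prev 4 → HIT
5: bank 6 row 1 — prev 4 → CONFLICT
6: bank 6 row 1 — prev 1 → HIT
7: bank 5 row 0 — prev 11 → CONFLICT
8: bank 6 row 1 — prev 1 → HIT
9: bank 0 row 4 — prev None → EMPTY

COUNT = 2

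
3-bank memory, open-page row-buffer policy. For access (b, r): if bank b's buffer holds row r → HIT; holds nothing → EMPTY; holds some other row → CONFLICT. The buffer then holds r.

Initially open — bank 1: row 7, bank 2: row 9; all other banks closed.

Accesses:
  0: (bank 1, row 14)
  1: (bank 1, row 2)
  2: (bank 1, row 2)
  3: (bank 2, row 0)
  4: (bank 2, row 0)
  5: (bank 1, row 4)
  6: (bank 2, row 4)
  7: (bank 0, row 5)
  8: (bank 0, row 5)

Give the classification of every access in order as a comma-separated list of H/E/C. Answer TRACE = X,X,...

TRACE = C,C,H,C,H,C,C,E,H

  [0] b1 r14: had r7 ⇒ C
  [1] b1 r2: had r14 ⇒ C
  [2] b1 r2: had r2 ⇒ H
  [3] b2 r0: had r9 ⇒ C
  [4] b2 r0: had r0 ⇒ H
  [5] b1 r4: had r2 ⇒ C
  [6] b2 r4: had r0 ⇒ C
  [7] b0 r5: no row ⇒ E
  [8] b0 r5: had r5 ⇒ H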